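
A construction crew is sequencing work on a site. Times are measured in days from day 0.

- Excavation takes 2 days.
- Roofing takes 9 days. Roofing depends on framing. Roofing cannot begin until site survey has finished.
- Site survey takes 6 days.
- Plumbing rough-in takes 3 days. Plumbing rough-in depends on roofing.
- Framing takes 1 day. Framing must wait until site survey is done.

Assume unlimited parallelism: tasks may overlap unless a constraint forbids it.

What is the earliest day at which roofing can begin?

Nothing blocks site survey, so it runs from day 0 to day 6.
Framing cannot begin until site survey (finishes day 6). It runs from day 6 to 6 + 1 = day 7.
Roofing waits on framing (finishes day 7); site survey (finishes day 6). The latest of these is day 7, which is the earliest roofing can start.

7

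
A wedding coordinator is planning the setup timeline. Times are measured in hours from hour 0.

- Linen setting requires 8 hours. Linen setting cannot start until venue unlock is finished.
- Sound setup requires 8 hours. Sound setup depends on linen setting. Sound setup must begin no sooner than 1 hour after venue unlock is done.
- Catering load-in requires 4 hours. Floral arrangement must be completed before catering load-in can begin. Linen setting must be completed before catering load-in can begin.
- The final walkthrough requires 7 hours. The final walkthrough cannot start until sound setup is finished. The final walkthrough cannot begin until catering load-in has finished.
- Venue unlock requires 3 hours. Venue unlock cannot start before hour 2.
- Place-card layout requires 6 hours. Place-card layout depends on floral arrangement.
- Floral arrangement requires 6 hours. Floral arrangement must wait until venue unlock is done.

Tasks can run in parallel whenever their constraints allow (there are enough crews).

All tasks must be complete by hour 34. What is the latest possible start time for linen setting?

The final walkthrough has no dependents, so it just needs to finish by hour 34. Starting by 34 − 7 = hour 27 achieves that.
Sound setup feeds into the final walkthrough (must start by hour 27); so sound setup must finish by hour 27 and therefore start by hour 19.
Since the final walkthrough (must start by hour 27) depends on it, catering load-in must finish by hour 27. Backing off its 4-hour duration gives a latest start of hour 23.
For linen setting: sound setup (must start by hour 19); catering load-in (must start by hour 23). The most restrictive is hour 19; with an 8-hour duration, linen setting must start by hour 11.

11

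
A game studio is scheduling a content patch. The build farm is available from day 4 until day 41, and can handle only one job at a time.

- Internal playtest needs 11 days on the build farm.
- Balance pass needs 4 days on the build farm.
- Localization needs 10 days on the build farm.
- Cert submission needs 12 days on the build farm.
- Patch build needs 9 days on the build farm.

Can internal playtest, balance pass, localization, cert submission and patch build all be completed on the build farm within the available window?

The build farm window is 41 − 4 = 37 days.
Running back to back, the jobs need 11 + 4 + 10 + 12 + 9 = 46 days on the build farm.
Since 46 > 37, they cannot all fit.

No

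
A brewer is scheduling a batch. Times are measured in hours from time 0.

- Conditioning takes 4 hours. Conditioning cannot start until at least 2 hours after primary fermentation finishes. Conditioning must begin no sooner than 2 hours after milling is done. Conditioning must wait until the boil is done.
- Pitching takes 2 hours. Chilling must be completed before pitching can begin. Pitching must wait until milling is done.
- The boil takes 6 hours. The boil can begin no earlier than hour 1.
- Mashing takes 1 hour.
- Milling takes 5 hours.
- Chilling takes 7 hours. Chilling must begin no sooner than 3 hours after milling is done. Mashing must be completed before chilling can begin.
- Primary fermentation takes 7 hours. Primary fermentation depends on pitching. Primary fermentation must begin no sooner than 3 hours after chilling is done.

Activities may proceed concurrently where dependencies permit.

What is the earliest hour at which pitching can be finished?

Nothing blocks mashing, so it runs from hour 0 to hour 1.
Nothing blocks milling, so it runs from hour 0 to hour 5.
Chilling needs all of milling (finishes hour 5, plus 3-hour gap → hour 8); mashing (finishes hour 1). That puts its earliest start at hour 8; it finishes at 8 + 7 = hour 15.
Pitching cannot start until chilling (finishes hour 15); milling (finishes hour 5). The controlling bound is hour 15, so pitching finishes at 15 + 2 = hour 17.

17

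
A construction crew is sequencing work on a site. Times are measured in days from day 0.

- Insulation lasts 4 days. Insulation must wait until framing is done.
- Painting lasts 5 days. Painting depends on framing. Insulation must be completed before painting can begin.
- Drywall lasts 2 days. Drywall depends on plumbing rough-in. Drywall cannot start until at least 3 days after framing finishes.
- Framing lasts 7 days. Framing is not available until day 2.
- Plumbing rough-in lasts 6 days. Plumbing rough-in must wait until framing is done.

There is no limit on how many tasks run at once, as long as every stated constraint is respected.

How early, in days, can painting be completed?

Framing waits on its own release at day 2, so it starts at day 2 and finishes at 2 + 7 = day 9.
After framing (finishes day 9), insulation can start at day 9 and finishes at day 13.
For painting: framing (finishes day 9); insulation (finishes day 13). Taking the maximum gives a start of day 13, and it finishes at 13 + 5 = day 18.

18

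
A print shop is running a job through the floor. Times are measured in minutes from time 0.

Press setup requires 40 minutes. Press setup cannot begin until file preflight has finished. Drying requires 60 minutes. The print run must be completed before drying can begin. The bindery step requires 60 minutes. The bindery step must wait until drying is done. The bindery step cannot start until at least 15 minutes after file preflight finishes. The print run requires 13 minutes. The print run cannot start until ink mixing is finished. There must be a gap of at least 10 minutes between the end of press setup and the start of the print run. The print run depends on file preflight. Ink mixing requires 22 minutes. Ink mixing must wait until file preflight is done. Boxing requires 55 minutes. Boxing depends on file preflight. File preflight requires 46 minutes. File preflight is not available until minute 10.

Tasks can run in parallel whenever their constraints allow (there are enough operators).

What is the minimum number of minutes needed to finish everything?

239

File preflight waits on its own release at minute 10, so it starts at minute 10 and finishes at 10 + 46 = minute 56.
Boxing waits on file preflight (finishes minute 56), so it starts at minute 56 and finishes at 56 + 55 = minute 111.
After file preflight (finishes minute 56), press setup can start at minute 56 and finishes at minute 96.
Ink mixing waits on file preflight (finishes minute 56), so it starts at minute 56 and finishes at 56 + 22 = minute 78.
The print run needs all of ink mixing (finishes minute 78); press setup (finishes minute 96, plus 10-minute gap → minute 106); file preflight (finishes minute 56). That puts its earliest start at minute 106; it finishes at 106 + 13 = minute 119.
Drying waits on the print run (finishes minute 119), so it starts at minute 119 and finishes at 119 + 60 = minute 179.
The bindery step needs all of drying (finishes minute 179); file preflight (finishes minute 56, plus 15-minute gap → minute 71). That puts its earliest start at minute 179; it finishes at 179 + 60 = minute 239.
All tasks are finished once the last one completes. Finish times: File preflight at 56, Ink mixing at 78, Press setup at 96, The print run at 119, Drying at 179, The bindery step at 239, Boxing at 111. The latest is minute 239.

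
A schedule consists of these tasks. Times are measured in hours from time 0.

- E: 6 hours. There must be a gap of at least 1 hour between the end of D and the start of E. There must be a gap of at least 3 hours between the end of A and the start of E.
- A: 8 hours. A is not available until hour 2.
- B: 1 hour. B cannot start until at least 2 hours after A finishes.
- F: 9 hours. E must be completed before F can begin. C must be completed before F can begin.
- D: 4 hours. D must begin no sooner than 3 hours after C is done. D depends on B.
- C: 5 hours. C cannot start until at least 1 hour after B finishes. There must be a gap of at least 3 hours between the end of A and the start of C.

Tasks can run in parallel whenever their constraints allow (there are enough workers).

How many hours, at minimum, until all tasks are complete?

A waits on its own release at hour 2, so it starts at hour 2 and finishes at 2 + 8 = hour 10.
B waits on A (finishes hour 10, plus 2-hour gap → hour 12), so it starts at hour 12 and finishes at 12 + 1 = hour 13.
C cannot start until B (finishes hour 13, plus 1-hour gap → hour 14); A (finishes hour 10, plus 3-hour gap → hour 13). The controlling bound is hour 14, so C finishes at 14 + 5 = hour 19.
D cannot start until C (finishes hour 19, plus 3-hour gap → hour 22); B (finishes hour 13). The controlling bound is hour 22, so D finishes at 22 + 4 = hour 26.
E needs all of D (finishes hour 26, plus 1-hour gap → hour 27); A (finishes hour 10, plus 3-hour gap → hour 13). That puts its earliest start at hour 27; it finishes at 27 + 6 = hour 33.
F cannot start until E (finishes hour 33); C (finishes hour 19). The controlling bound is hour 33, so F finishes at 33 + 9 = hour 42.
All tasks are finished once the last one completes. Finish times: A at 10, B at 13, C at 19, D at 26, E at 33, F at 42. The latest is hour 42.

42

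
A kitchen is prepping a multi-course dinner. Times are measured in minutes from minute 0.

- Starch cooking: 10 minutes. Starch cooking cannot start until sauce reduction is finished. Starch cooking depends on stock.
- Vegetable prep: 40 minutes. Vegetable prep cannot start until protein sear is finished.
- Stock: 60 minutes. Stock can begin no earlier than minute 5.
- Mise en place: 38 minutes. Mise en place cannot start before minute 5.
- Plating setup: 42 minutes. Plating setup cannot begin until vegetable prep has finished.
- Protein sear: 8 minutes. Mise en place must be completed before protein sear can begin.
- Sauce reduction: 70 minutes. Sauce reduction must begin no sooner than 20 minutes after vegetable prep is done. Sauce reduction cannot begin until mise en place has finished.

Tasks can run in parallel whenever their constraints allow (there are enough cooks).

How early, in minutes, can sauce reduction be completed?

181

Mise en place cannot begin until its own release at minute 5. It runs from minute 5 to 5 + 38 = minute 43.
Protein sear waits on mise en place (finishes minute 43), so it starts at minute 43 and finishes at 43 + 8 = minute 51.
Vegetable prep waits on protein sear (finishes minute 51), so it starts at minute 51 and finishes at 51 + 40 = minute 91.
Sauce reduction has to wait for vegetable prep (finishes minute 91, plus 20-minute gap → minute 111); mise en place (finishes minute 43). The latest of these is minute 111, so sauce reduction runs minute 111 to 111 + 70 = minute 181.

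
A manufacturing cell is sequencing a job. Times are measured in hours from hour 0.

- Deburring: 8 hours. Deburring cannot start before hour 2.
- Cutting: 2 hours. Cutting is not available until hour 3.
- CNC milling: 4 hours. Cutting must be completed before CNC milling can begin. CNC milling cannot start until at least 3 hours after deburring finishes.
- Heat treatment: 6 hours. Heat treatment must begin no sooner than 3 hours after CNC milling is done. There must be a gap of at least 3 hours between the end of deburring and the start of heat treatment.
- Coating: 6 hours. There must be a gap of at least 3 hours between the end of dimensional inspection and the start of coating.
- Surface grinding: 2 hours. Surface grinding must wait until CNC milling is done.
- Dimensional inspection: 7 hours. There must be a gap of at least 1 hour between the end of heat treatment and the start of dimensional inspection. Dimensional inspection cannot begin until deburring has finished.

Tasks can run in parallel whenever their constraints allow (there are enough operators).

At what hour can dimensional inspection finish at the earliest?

After its own release at hour 2, deburring can start at hour 2 and finishes at hour 10.
Cutting cannot begin until its own release at hour 3. It runs from hour 3 to 3 + 2 = hour 5.
CNC milling needs all of cutting (finishes hour 5); deburring (finishes hour 10, plus 3-hour gap → hour 13). That puts its earliest start at hour 13; it finishes at 13 + 4 = hour 17.
For heat treatment: CNC milling (finishes hour 17, plus 3-hour gap → hour 20); deburring (finishes hour 10, plus 3-hour gap → hour 13). Taking the maximum gives a start of hour 20, and it finishes at 20 + 6 = hour 26.
For dimensional inspection: heat treatment (finishes hour 26, plus 1-hour gap → hour 27); deburring (finishes hour 10). Taking the maximum gives a start of hour 27, and it finishes at 27 + 7 = hour 34.

34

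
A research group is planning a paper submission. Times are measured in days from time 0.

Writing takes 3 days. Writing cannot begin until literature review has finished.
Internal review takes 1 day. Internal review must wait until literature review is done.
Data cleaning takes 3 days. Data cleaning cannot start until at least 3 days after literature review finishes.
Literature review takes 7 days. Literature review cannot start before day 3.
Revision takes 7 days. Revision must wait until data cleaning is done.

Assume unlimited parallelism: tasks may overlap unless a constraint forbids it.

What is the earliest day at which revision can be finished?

23

Literature review cannot begin until its own release at day 3. It runs from day 3 to 3 + 7 = day 10.
After literature review (finishes day 10, plus 3-day gap → day 13), data cleaning can start at day 13 and finishes at day 16.
Revision waits on data cleaning (finishes day 16), so it starts at day 16 and finishes at 16 + 7 = day 23.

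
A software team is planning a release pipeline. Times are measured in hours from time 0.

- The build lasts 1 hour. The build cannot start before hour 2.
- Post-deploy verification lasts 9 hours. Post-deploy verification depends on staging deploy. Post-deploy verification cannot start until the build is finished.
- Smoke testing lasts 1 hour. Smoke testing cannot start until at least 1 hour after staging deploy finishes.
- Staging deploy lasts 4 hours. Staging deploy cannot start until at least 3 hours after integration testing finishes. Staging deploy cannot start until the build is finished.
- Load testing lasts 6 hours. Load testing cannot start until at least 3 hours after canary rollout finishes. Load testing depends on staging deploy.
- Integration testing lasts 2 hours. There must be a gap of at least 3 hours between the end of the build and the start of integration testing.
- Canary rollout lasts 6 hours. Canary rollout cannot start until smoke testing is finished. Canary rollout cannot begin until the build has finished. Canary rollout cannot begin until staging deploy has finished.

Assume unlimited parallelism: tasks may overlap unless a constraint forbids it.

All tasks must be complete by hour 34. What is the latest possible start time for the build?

Load testing has no dependents, so it just needs to finish by hour 34. Starting by 34 − 6 = hour 28 achieves that.
Canary rollout has to be done before load testing (must start by hour 28, minus 3-hour gap → hour 25). That means finishing by hour 25, i.e. starting by 25 − 6 = hour 19.
Since canary rollout (must start by hour 19) depends on it, smoke testing must finish by hour 19. Backing off its 1-hour duration gives a latest start of hour 18.
To finish by hour 34, post-deploy verification (duration 9) must start no later than hour 25.
For staging deploy: smoke testing (must start by hour 18, minus 1-hour gap → hour 17); canary rollout (must start by hour 19); load testing (must start by hour 28); post-deploy verification (must start by hour 25). The most restrictive is hour 17; with a 4-hour duration, staging deploy must start by hour 13.
Integration testing must finish before staging deploy (must start by hour 13, minus 3-hour gap → hour 10). With a 2-hour duration, integration testing must start by 10 − 2 = hour 8.
The build must finish in time for integration testing (must start by hour 8, minus 3-hour gap → hour 5); staging deploy (must start by hour 13); canary rollout (must start by hour 19); post-deploy verification (must start by hour 25). The tightest is hour 5, so the build must start by 5 − 1 = hour 4.

4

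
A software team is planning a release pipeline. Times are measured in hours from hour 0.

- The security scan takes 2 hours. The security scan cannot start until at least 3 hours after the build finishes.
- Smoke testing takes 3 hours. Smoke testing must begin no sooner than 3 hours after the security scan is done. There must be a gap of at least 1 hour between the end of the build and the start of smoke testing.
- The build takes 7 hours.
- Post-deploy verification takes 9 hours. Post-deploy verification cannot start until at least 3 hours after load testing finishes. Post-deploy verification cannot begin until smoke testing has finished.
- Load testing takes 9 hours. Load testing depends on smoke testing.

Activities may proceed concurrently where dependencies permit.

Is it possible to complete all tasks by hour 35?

The build can start immediately at hour 0; it finishes at hour 7.
After the build (finishes hour 7, plus 3-hour gap → hour 10), the security scan can start at hour 10 and finishes at hour 12.
Smoke testing needs all of the security scan (finishes hour 12, plus 3-hour gap → hour 15); the build (finishes hour 7, plus 1-hour gap → hour 8). That puts its earliest start at hour 15; it finishes at 15 + 3 = hour 18.
Load testing cannot begin until smoke testing (finishes hour 18). It runs from hour 18 to 18 + 9 = hour 27.
Post-deploy verification has to wait for load testing (finishes hour 27, plus 3-hour gap → hour 30); smoke testing (finishes hour 18). The latest of these is hour 30, so post-deploy verification runs hour 30 to 30 + 9 = hour 39.
The earliest everything can be done is hour 39, which is after the deadline of 35, so it is not possible.

No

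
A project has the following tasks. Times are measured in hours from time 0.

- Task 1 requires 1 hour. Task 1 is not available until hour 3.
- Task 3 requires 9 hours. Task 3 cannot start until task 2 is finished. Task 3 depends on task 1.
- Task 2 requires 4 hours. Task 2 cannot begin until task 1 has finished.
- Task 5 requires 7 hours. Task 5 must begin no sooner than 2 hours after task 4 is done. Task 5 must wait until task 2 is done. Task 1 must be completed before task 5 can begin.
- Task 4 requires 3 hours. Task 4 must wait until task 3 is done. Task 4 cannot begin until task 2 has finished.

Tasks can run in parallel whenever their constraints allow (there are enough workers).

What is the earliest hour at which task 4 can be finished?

20

Task 1 waits on its own release at hour 3, so it starts at hour 3 and finishes at 3 + 1 = hour 4.
After task 1 (finishes hour 4), task 2 can start at hour 4 and finishes at hour 8.
For task 3: task 2 (finishes hour 8); task 1 (finishes hour 4). Taking the maximum gives a start of hour 8, and it finishes at 8 + 9 = hour 17.
For task 4: task 3 (finishes hour 17); task 2 (finishes hour 8). Taking the maximum gives a start of hour 17, and it finishes at 17 + 3 = hour 20.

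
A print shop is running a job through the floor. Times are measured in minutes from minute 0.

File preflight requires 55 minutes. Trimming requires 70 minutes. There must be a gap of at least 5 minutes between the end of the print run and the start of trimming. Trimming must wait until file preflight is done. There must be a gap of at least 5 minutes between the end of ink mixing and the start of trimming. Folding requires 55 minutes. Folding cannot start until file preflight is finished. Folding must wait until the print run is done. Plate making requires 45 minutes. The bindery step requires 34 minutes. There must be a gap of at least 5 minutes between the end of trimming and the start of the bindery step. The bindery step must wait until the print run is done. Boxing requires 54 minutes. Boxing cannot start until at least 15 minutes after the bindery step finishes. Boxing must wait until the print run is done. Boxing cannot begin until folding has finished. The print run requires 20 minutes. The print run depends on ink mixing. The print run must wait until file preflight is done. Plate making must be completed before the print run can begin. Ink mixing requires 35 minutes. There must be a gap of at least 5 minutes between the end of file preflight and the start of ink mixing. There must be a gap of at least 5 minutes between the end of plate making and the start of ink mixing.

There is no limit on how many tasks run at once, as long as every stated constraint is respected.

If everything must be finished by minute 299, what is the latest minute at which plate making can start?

11

Nothing follows boxing; the deadline of minute 299 is its only limit. It must start by 299 − 54 = minute 245.
Since boxing (must start by minute 245, minus 15-minute gap → minute 230) depends on it, the bindery step must finish by minute 230. Backing off its 34-minute duration gives a latest start of minute 196.
Trimming must finish before the bindery step (must start by minute 196, minus 5-minute gap → minute 191). With a 70-minute duration, trimming must start by 191 − 70 = minute 121.
Folding has to be done before boxing (must start by minute 245). That means finishing by minute 245, i.e. starting by 245 − 55 = minute 190.
The print run has several dependents: trimming (must start by minute 121, minus 5-minute gap → minute 116); folding (must start by minute 190); the bindery step (must start by minute 196); boxing (must start by minute 245). The earliest of those limits is minute 116, so the print run must start by 116 − 20 = minute 96.
Ink mixing must finish in time for the print run (must start by minute 96); trimming (must start by minute 121, minus 5-minute gap → minute 116). The tightest is minute 96, so ink mixing must start by 96 − 35 = minute 61.
Plate making must finish in time for ink mixing (must start by minute 61, minus 5-minute gap → minute 56); the print run (must start by minute 96). The tightest is minute 56, so plate making must start by 56 − 45 = minute 11.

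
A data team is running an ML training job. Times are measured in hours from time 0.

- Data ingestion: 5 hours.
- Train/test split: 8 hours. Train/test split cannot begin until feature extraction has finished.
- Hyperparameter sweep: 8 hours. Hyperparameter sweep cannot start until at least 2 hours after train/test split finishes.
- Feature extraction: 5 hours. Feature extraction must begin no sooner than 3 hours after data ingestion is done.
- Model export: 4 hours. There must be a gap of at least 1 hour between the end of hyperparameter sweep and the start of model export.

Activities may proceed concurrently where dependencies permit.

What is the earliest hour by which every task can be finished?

36

Data ingestion can start immediately at hour 0; it finishes at hour 5.
Feature extraction waits on data ingestion (finishes hour 5, plus 3-hour gap → hour 8), so it starts at hour 8 and finishes at 8 + 5 = hour 13.
Train/test split cannot begin until feature extraction (finishes hour 13). It runs from hour 13 to 13 + 8 = hour 21.
After train/test split (finishes hour 21, plus 2-hour gap → hour 23), hyperparameter sweep can start at hour 23 and finishes at hour 31.
After hyperparameter sweep (finishes hour 31, plus 1-hour gap → hour 32), model export can start at hour 32 and finishes at hour 36.
All tasks are finished once the last one completes. Finish times: Data ingestion at 5, Feature extraction at 13, Train/test split at 21, Hyperparameter sweep at 31, Model export at 36. The latest is hour 36.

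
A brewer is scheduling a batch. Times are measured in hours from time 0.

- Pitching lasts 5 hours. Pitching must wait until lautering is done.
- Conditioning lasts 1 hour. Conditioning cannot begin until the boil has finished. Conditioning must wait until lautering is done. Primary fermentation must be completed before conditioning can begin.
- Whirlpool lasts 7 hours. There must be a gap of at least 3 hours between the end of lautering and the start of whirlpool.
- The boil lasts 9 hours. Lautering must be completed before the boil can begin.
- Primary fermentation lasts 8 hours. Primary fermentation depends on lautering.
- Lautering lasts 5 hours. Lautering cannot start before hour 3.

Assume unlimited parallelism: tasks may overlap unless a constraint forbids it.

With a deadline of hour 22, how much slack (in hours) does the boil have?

4

Lautering cannot begin until its own release at hour 3. It runs from hour 3 to 3 + 5 = hour 8.
After lautering (finishes hour 8), the boil can start at hour 8 and finishes at hour 17.

Working backward from the deadline:
Conditioning must finish by hour 22; it takes 1 hour, so it must start by 22 − 1 = hour 21.
Since conditioning (must start by hour 21) depends on it, the boil must finish by hour 21. Backing off its 9-hour duration gives a latest start of hour 12.
So the boil can start as early as hour 8 and as late as hour 12, giving 12 − 8 = 4 hours of slack.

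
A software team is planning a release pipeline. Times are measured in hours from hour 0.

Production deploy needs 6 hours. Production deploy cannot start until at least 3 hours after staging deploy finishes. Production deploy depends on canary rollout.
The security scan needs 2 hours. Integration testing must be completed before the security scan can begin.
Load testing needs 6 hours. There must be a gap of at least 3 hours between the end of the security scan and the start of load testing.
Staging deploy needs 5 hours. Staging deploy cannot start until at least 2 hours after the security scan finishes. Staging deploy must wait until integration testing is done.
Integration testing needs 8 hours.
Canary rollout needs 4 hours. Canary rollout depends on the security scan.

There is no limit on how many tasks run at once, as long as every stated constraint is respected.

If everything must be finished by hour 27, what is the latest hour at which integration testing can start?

Production deploy must finish by hour 27; it takes 6 hours, so it must start by 27 − 6 = hour 21.
Staging deploy must finish before production deploy (must start by hour 21, minus 3-hour gap → hour 18). With a 5-hour duration, staging deploy must start by 18 − 5 = hour 13.
Canary rollout feeds into production deploy (must start by hour 21); so canary rollout must finish by hour 21 and therefore start by hour 17.
To finish by hour 27, load testing (duration 6) must start no later than hour 21.
The security scan has several dependents: staging deploy (must start by hour 13, minus 2-hour gap → hour 11); canary rollout (must start by hour 17); load testing (must start by hour 21, minus 3-hour gap → hour 18). The earliest of those limits is hour 11, so the security scan must start by 11 − 2 = hour 9.
Integration testing must finish in time for the security scan (must start by hour 9); staging deploy (must start by hour 13). The tightest is hour 9, so integration testing must start by 9 − 8 = hour 1.

1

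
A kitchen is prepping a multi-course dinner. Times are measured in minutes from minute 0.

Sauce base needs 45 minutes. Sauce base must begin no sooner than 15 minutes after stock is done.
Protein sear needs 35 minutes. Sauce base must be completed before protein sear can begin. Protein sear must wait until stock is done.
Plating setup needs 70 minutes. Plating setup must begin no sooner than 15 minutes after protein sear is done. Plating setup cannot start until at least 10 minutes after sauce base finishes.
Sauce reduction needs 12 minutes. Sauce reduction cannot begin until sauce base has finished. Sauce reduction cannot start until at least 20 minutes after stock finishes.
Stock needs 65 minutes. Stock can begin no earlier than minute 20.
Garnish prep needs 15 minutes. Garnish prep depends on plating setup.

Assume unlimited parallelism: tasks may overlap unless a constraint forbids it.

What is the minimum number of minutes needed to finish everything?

280

After its own release at minute 20, stock can start at minute 20 and finishes at minute 85.
After stock (finishes minute 85, plus 15-minute gap → minute 100), sauce base can start at minute 100 and finishes at minute 145.
Sauce reduction needs all of sauce base (finishes minute 145); stock (finishes minute 85, plus 20-minute gap → minute 105). That puts its earliest start at minute 145; it finishes at 145 + 12 = minute 157.
Protein sear cannot start until sauce base (finishes minute 145); stock (finishes minute 85). The controlling bound is minute 145, so protein sear finishes at 145 + 35 = minute 180.
Plating setup cannot start until protein sear (finishes minute 180, plus 15-minute gap → minute 195); sauce base (finishes minute 145, plus 10-minute gap → minute 155). The controlling bound is minute 195, so plating setup finishes at 195 + 70 = minute 265.
After plating setup (finishes minute 265), garnish prep can start at minute 265 and finishes at minute 280.
All tasks are finished once the last one completes. Finish times: Stock at 85, Sauce base at 145, Protein sear at 180, Sauce reduction at 157, Plating setup at 265, Garnish prep at 280. The latest is minute 280.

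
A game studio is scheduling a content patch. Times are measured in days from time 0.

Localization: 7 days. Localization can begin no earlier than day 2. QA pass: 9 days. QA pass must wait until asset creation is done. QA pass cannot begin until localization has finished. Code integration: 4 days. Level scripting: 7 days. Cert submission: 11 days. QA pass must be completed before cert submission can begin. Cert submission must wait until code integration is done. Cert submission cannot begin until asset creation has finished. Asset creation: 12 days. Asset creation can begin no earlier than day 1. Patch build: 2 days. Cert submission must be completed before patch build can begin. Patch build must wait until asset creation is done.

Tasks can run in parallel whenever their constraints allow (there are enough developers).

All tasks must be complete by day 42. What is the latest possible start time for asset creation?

8

Patch build has no dependents, so it just needs to finish by day 42. Starting by 42 − 2 = day 40 achieves that.
Cert submission must finish before patch build (must start by day 40). With an 11-day duration, cert submission must start by 40 − 11 = day 29.
QA pass has to be done before cert submission (must start by day 29). That means finishing by day 29, i.e. starting by 29 − 9 = day 20.
Asset creation has several dependents: QA pass (must start by day 20); cert submission (must start by day 29); patch build (must start by day 40). The earliest of those limits is day 20, so asset creation must start by 20 − 12 = day 8.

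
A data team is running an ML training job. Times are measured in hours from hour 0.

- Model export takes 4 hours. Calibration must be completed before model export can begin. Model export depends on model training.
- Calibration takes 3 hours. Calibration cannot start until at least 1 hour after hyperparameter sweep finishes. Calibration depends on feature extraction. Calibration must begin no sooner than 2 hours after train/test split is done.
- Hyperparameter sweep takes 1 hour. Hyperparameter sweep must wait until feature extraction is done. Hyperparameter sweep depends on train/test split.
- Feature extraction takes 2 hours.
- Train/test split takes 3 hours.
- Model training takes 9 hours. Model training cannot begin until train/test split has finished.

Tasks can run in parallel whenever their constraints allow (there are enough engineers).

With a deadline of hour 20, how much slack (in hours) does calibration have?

Train/test split can start immediately at hour 0; it finishes at hour 3.
Nothing blocks feature extraction, so it runs from hour 0 to hour 2.
Hyperparameter sweep cannot start until feature extraction (finishes hour 2); train/test split (finishes hour 3). The controlling bound is hour 3, so hyperparameter sweep finishes at 3 + 1 = hour 4.
Calibration has to wait for hyperparameter sweep (finishes hour 4, plus 1-hour gap → hour 5); feature extraction (finishes hour 2); train/test split (finishes hour 3, plus 2-hour gap → hour 5). The latest of these is hour 5, so calibration runs hour 5 to 5 + 3 = hour 8.

Working backward from the deadline:
To finish by hour 20, model export (duration 4) must start no later than hour 16.
Calibration has to be done before model export (must start by hour 16). That means finishing by hour 16, i.e. starting by 16 − 3 = hour 13.
So calibration can start as early as hour 5 and as late as hour 13, giving 13 − 5 = 8 hours of slack.

8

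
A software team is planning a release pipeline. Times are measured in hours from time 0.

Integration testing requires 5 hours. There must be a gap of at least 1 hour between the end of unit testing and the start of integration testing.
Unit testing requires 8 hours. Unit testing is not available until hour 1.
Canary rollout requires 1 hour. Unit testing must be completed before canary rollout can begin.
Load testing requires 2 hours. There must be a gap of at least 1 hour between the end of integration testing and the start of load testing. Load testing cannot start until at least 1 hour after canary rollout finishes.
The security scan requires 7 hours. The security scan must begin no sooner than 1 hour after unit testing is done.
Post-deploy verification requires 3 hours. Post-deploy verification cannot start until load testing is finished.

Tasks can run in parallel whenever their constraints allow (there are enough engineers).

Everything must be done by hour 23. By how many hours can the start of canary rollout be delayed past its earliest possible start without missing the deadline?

Unit testing cannot begin until its own release at hour 1. It runs from hour 1 to 1 + 8 = hour 9.
Canary rollout cannot begin until unit testing (finishes hour 9). It runs from hour 9 to 9 + 1 = hour 10.

Working backward from the deadline:
To finish by hour 23, post-deploy verification (duration 3) must start no later than hour 20.
Load testing has to be done before post-deploy verification (must start by hour 20). That means finishing by hour 20, i.e. starting by 20 − 2 = hour 18.
Since load testing (must start by hour 18, minus 1-hour gap → hour 17) depends on it, canary rollout must finish by hour 17. Backing off its 1-hour duration gives a latest start of hour 16.
So canary rollout can start as early as hour 9 and as late as hour 16, giving 16 − 9 = 7 hours of slack.

7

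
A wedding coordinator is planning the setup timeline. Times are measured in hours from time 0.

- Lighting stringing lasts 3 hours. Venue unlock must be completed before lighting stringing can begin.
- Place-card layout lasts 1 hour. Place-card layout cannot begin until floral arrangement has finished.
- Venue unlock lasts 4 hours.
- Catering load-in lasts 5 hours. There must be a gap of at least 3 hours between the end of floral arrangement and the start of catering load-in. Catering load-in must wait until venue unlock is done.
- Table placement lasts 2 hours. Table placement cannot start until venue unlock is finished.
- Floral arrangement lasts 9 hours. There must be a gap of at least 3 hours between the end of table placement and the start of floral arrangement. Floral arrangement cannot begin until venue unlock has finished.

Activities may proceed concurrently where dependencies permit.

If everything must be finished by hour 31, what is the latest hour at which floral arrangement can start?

14

To finish by hour 31, catering load-in (duration 5) must start no later than hour 26.
Place-card layout has no dependents, so it just needs to finish by hour 31. Starting by 31 − 1 = hour 30 achieves that.
Floral arrangement must finish in time for catering load-in (must start by hour 26, minus 3-hour gap → hour 23); place-card layout (must start by hour 30). The tightest is hour 23, so floral arrangement must start by 23 − 9 = hour 14.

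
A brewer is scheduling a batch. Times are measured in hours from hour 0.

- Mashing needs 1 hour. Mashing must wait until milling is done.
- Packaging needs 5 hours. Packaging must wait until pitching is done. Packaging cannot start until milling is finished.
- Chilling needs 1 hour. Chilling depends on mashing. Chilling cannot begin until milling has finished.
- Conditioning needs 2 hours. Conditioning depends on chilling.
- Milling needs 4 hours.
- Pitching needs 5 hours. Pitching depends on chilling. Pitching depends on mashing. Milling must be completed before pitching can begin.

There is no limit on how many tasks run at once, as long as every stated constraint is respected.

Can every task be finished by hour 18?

Milling has no prerequisites, so it starts at hour 0 and finishes at hour 4.
Mashing cannot begin until milling (finishes hour 4). It runs from hour 4 to 4 + 1 = hour 5.
Chilling needs all of mashing (finishes hour 5); milling (finishes hour 4). That puts its earliest start at hour 5; it finishes at 5 + 1 = hour 6.
Conditioning waits on chilling (finishes hour 6), so it starts at hour 6 and finishes at 6 + 2 = hour 8.
Pitching has to wait for chilling (finishes hour 6); mashing (finishes hour 5); milling (finishes hour 4). The latest of these is hour 6, so pitching runs hour 6 to 6 + 5 = hour 11.
For packaging: pitching (finishes hour 11); milling (finishes hour 4). Taking the maximum gives a start of hour 11, and it finishes at 11 + 5 = hour 16.
Every task is finished by hour 16, which is no later than the deadline of 18, so the schedule is feasible.

Yes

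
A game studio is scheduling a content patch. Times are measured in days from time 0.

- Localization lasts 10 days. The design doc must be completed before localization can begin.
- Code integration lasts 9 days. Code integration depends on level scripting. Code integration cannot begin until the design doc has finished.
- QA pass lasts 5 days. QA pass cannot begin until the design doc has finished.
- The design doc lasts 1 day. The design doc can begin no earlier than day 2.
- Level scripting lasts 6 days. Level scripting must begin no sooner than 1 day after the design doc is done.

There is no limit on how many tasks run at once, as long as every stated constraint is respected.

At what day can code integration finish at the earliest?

19

The design doc cannot begin until its own release at day 2. It runs from day 2 to 2 + 1 = day 3.
Level scripting cannot begin until the design doc (finishes day 3, plus 1-day gap → day 4). It runs from day 4 to 4 + 6 = day 10.
Code integration needs all of level scripting (finishes day 10); the design doc (finishes day 3). That puts its earliest start at day 10; it finishes at 10 + 9 = day 19.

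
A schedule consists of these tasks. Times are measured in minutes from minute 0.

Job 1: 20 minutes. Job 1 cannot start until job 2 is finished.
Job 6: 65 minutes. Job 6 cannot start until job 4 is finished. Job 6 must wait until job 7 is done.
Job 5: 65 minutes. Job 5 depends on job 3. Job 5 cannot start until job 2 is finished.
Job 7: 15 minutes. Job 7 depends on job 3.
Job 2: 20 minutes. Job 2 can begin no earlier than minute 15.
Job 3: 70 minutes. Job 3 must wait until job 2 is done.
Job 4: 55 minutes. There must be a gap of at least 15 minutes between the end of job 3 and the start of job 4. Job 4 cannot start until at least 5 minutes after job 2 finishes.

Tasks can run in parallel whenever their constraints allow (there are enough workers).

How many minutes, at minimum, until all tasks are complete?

Job 2 cannot begin until its own release at minute 15. It runs from minute 15 to 15 + 20 = minute 35.
Job 3 cannot begin until job 2 (finishes minute 35). It runs from minute 35 to 35 + 70 = minute 105.
Job 7 cannot begin until job 3 (finishes minute 105). It runs from minute 105 to 105 + 15 = minute 120.
For job 5: job 3 (finishes minute 105); job 2 (finishes minute 35). Taking the maximum gives a start of minute 105, and it finishes at 105 + 65 = minute 170.
Job 4 needs all of job 3 (finishes minute 105, plus 15-minute gap → minute 120); job 2 (finishes minute 35, plus 5-minute gap → minute 40). That puts its earliest start at minute 120; it finishes at 120 + 55 = minute 175.
For job 6: job 4 (finishes minute 175); job 7 (finishes minute 120). Taking the maximum gives a start of minute 175, and it finishes at 175 + 65 = minute 240.
Job 1 waits on job 2 (finishes minute 35), so it starts at minute 35 and finishes at 35 + 20 = minute 55.
All tasks are finished once the last one completes. Finish times: Job 1 at 55, Job 2 at 35, Job 3 at 105, Job 4 at 175, Job 5 at 170, Job 6 at 240, Job 7 at 120. The latest is minute 240.

240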